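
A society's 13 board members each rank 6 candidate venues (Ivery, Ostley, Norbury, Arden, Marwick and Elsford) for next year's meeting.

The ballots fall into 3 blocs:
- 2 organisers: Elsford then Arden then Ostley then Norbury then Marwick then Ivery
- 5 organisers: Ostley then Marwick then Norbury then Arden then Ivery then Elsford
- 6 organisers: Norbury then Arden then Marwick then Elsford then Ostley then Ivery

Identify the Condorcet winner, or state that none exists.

Pairwise majorities:
Ivery–Ostley: Ostley 13–0.
Ivery vs Norbury: 0 for Ivery, 13 for Norbury — Norbury by 13–0.
Ivery–Arden: Arden 13–0.
Ivery vs Marwick: 0 to 13, Marwick.
Ivery vs Elsford: 5 to 8, Elsford.
Ostley vs Norbury: 7 to 6, Ostley.
Ostley vs Arden: 5 for Ostley, 8 for Arden — Arden by 8–5.
Ostley vs Marwick: Ostley wins 7–6.
Ostley–Elsford: Elsford 8–5.
Norbury–Arden: Norbury 11–2.
Norbury vs Marwick: Norbury preferred on 2+6 = 8 ballots; Norbury wins 8–5.
Norbury vs Elsford: 5+6 = 11 for Norbury, 2 for Elsford — Norbury by 11–2.
Arden vs Marwick: Arden, 8–5.
Arden vs Elsford: 11 to 2, Arden.
Marwick vs Elsford: Marwick preferred on 5+6 = 11 ballots; Marwick wins 11–2.
Each city drops at least one matchup (Ivery loses to Ostley; Ostley loses to Arden; Norbury loses to Ostley; Arden loses to Norbury; Marwick loses to Ostley; Elsford loses to Norbury); the cycle Ostley > Norbury > Arden > Ostley rules out a Condorcet winner.

none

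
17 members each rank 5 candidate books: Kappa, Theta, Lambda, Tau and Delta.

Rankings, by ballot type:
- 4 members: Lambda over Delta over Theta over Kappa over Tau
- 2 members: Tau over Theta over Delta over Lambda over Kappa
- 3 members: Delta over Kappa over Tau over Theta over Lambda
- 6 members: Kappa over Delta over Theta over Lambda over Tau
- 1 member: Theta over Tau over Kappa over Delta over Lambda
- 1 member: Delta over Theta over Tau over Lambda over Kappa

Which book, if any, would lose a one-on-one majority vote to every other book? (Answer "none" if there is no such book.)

Tau

Pairwise majorities:
Kappa vs Theta: 9 to 8, Kappa.
Kappa vs Lambda: 10 to 7, Kappa.
Kappa vs Tau: Kappa wins 13–4.
Kappa vs Delta: 7 to 10, Delta.
Theta vs Lambda: Theta, 13–4.
Theta vs Tau: Theta wins 12–5.
Theta vs Delta: 3 to 14, Delta.
Lambda–Tau: Lambda 10–7.
Lambda vs Delta: 4 to 13, Delta.
Tau vs Delta: Tau is ranked higher on 2+1 = 3 ballots, Delta on 14. Delta wins 14–3.
Only Tau has no wins; Tau is the Condorcet loser.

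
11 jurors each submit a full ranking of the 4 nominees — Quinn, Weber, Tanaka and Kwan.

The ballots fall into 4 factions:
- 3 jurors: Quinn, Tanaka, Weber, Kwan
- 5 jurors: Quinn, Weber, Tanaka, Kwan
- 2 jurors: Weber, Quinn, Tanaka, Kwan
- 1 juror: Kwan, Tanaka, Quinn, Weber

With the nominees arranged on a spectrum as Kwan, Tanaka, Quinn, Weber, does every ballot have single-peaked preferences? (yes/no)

yes

Axis positions: Kwan=1, Tanaka=2, Quinn=3, Weber=4.
Faction 1 (peak Quinn at position 3): ranking walks positions 3-2-4-1, expanding outward from the peak — single-peaked.
Faction 2 (peak Quinn at position 3): ranking walks positions 3-4-2-1, expanding outward from the peak — single-peaked.
Faction 3 (peak Weber at position 4): ranking walks positions 4-3-2-1, expanding outward from the peak — single-peaked.
Faction 4 (peak Kwan at position 1): ranking walks positions 1-2-3-4, expanding outward from the peak — single-peaked.
Every ranking is single-peaked on this axis.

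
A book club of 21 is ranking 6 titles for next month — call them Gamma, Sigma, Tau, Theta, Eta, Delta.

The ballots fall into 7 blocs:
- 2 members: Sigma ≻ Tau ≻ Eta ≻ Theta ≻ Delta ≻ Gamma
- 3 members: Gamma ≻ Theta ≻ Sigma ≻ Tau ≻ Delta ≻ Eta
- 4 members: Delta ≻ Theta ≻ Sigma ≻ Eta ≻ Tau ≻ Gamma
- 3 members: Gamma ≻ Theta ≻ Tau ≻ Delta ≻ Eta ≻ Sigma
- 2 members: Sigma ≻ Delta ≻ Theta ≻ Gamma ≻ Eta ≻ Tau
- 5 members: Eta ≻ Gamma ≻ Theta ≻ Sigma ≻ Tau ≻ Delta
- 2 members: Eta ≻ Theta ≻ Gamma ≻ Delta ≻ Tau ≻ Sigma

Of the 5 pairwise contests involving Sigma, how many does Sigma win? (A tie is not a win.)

3

Sigma against each rival (21 members):
Sigma vs Gamma: Gamma wins 13–8.
Sigma vs Tau: 16 to 5, Sigma.
Sigma–Theta: Theta 17–4.
Sigma vs Eta: 11 to 10, Sigma.
Sigma vs Delta: Sigma is ranked higher on 2+3+2+5 = 12 ballots, Delta on 9. Sigma wins 12–9.
Sigma beats Tau, Eta, Delta; loses to Gamma, Theta — 3 pairwise wins.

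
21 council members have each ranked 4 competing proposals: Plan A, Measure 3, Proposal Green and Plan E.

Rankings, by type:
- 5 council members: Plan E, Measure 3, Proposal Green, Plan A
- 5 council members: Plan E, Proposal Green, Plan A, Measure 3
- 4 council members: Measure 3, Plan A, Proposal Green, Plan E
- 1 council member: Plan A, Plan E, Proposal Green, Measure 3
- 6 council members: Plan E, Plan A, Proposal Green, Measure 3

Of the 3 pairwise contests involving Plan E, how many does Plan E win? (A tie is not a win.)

3

Plan E against each rival (21 council members):
Plan E vs Plan A: Plan E, 16–5.
Plan E vs Measure 3: Plan E is ranked higher on 5+5+1+6 = 17 ballots, Measure 3 on 4. Plan E wins 17–4.
Plan E–Proposal Green: Plan E 17–4.
Plan E beats Plan A, Measure 3, Proposal Green — 3 pairwise wins.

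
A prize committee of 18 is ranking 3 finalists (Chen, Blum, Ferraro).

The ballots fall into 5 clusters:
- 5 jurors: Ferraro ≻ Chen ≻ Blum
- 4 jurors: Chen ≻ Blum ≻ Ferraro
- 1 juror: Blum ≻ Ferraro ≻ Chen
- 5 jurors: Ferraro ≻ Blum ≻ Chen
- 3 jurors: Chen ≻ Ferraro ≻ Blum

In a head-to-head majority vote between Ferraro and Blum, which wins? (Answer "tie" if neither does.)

Ferraro

Ballots ranking Ferraro above Blum: 5 + 5 + 3 = 13.
Ballots ranking Blum above Ferraro: 18 − 13 = 5.
Ferraro wins the head-to-head 13–5.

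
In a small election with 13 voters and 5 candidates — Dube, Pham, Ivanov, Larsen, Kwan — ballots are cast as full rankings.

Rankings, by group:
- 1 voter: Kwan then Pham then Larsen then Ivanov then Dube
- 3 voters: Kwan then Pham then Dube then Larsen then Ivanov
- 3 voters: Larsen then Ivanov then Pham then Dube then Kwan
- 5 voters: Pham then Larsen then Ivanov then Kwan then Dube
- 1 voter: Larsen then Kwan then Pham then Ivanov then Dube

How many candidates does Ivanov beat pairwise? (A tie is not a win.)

2

Ivanov against each rival (13 voters):
Ivanov vs Dube: Ivanov wins 10–3.
Ivanov vs Pham: 3 for Ivanov, 10 for Pham — Pham by 10–3.
Ivanov vs Larsen: 0 for Ivanov, 13 for Larsen — Larsen by 13–0.
Ivanov vs Kwan: Ivanov is ranked higher on 3+5 = 8 ballots, Kwan on 5. Ivanov wins 8–5.
Ivanov beats Dube, Kwan; loses to Pham, Larsen — 2 pairwise wins.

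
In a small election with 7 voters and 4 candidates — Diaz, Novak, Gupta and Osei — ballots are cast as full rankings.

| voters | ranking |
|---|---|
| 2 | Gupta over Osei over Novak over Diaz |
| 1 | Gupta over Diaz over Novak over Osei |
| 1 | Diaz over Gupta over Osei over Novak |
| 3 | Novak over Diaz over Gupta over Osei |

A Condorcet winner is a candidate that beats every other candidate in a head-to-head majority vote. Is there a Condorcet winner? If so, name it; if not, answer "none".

none

Head-to-head results (7 voters):
Diaz vs Novak: Novak wins 5–2.
Diaz vs Gupta: Diaz wins 4–3.
Diaz vs Osei: Diaz wins 5–2.
Novak vs Gupta: Gupta, 4–3.
Novak–Osei: Novak 4–3.
Gupta vs Osei: Gupta, 7–0.
Every candidate loses at least once (Diaz loses to Novak; Novak loses to Gupta; Gupta loses to Diaz; Osei loses to Diaz). The majority relation contains the cycle Diaz beats Gupta beats Novak beats Diaz, so there is no Condorcet winner.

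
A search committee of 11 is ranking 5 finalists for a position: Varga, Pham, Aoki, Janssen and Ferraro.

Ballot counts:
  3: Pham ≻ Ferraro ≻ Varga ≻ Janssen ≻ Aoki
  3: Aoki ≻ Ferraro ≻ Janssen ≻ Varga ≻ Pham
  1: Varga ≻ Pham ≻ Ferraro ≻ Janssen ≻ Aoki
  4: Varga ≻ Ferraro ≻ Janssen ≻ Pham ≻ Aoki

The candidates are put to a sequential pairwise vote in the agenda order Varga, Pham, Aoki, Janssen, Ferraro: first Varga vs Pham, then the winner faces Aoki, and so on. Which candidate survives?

Round 1: Varga vs Pham — 8–3, Varga advances.
Round 2: Varga vs Aoki — 8–3, Varga advances.
Round 3: Varga vs Janssen — 8–3, Varga advances.
Round 4: Varga vs Ferraro — 5–6, Ferraro advances.
Ferraro survives the agenda.

Ferraro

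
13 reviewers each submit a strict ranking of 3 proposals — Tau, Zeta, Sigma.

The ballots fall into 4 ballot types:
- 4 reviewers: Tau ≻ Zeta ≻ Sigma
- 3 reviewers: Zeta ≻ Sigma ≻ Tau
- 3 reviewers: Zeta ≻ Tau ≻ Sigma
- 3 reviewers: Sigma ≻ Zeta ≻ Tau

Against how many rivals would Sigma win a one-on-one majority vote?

Sigma against each rival (13 reviewers):
Sigma vs Tau: Tau, 7–6.
Sigma vs Zeta: Zeta wins 10–3.
Sigma beats no one; loses to Tau, Zeta — 0 pairwise wins.

0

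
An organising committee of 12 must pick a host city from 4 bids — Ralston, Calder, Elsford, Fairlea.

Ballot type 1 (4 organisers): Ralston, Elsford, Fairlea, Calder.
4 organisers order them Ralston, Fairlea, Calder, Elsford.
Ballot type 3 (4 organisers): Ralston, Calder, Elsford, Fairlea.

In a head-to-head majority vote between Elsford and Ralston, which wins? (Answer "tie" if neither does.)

No ballot ranks Elsford above Ralston: 0.
Ballots ranking Ralston above Elsford: 12 − 0 = 12.
Ralston wins the head-to-head 12–0.

Ralston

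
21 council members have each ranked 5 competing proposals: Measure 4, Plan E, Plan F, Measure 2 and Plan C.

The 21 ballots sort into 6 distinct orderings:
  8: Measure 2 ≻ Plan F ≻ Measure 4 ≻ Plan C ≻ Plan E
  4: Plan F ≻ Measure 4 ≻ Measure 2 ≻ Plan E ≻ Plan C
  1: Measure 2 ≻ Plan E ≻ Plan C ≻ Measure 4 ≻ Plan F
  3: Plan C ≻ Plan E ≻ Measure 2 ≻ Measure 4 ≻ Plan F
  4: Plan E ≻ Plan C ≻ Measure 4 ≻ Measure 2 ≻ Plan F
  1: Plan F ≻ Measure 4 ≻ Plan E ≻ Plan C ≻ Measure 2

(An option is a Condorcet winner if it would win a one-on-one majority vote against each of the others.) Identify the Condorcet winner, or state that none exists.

Pairwise majorities:
Measure 4–Plan E: Measure 4 13–8.
Measure 4–Plan F: Plan F 13–8.
Measure 4 vs Measure 2: Measure 2, 12–9.
Measure 4–Plan C: Measure 4 13–8.
Plan E vs Plan F: Plan E preferred on 1+3+4 = 8 ballots; Plan F wins 13–8.
Plan E vs Measure 2: 3+4+1 = 8 for Plan E, 13 for Measure 2 — Measure 2 by 13–8.
Plan E vs Plan C: Plan E is ranked higher on 4+1+4+1 = 10 ballots, Plan C on 11. Plan C wins 11–10.
Plan F vs Measure 2: 5 to 16, Measure 2.
Plan F vs Plan C: Plan F, 13–8.
Measure 2 vs Plan C: Measure 2 is ranked higher on 8+4+1 = 13 ballots, Plan C on 8. Measure 2 wins 13–8.
Measure 2 defeats every rival head-to-head and is the Condorcet winner.

Measure 2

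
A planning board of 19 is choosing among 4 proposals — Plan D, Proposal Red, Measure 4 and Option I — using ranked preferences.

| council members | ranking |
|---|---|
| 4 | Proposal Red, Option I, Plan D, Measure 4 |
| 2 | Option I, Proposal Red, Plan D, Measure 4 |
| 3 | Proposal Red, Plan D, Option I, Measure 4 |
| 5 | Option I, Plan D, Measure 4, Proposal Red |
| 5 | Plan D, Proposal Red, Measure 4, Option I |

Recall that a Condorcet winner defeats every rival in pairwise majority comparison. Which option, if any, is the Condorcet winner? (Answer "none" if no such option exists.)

Head-to-head results (19 council members):
Plan D vs Proposal Red: Plan D wins 10–9.
Plan D vs Measure 4: Plan D is ranked higher on 4+2+3+5+5 = 19 ballots, Measure 4 on 0. Plan D wins 19–0.
Plan D vs Option I: Plan D is ranked higher on 3+5 = 8 ballots, Option I on 11. Option I wins 11–8.
Proposal Red vs Measure 4: 14 to 5, Proposal Red.
Proposal Red vs Option I: Proposal Red, 12–7.
Measure 4 vs Option I: Option I wins 14–5.
Every option loses at least once (Plan D loses to Option I; Proposal Red loses to Plan D; Measure 4 loses to Plan D; Option I loses to Proposal Red). The majority relation contains the cycle Plan D > Proposal Red > Option I > Plan D, so there is no Condorcet winner.

none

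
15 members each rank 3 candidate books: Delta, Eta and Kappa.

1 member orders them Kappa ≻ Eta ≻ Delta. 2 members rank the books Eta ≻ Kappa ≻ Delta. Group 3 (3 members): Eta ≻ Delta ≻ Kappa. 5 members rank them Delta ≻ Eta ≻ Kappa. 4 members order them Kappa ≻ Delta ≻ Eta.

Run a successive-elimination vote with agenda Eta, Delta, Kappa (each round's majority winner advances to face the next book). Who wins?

Round 1: Eta vs Delta — 6–9, Delta advances.
Round 2: Delta vs Kappa — 8–7, Delta advances.
Delta survives the agenda.

Delta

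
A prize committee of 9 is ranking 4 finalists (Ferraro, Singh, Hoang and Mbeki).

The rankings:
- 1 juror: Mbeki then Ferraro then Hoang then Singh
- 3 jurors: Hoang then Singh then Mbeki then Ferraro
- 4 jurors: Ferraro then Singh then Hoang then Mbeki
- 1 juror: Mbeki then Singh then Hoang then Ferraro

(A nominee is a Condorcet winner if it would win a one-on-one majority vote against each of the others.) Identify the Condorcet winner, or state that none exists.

Head-to-head results (9 jurors):
Ferraro vs Singh: Ferraro preferred on 1+4 = 5 ballots; Ferraro wins 5–4.
Ferraro vs Hoang: 5 to 4, Ferraro.
Ferraro vs Mbeki: 4 for Ferraro, 5 for Mbeki — Mbeki by 5–4.
Singh vs Hoang: Singh is ranked higher on 4+1 = 5 ballots, Hoang on 4. Singh wins 5–4.
Singh vs Mbeki: 3+4 = 7 for Singh, 2 for Mbeki — Singh by 7–2.
Hoang vs Mbeki: Hoang is ranked higher on 3+4 = 7 ballots, Mbeki on 2. Hoang wins 7–2.
Every nominee loses at least once (Ferraro loses to Mbeki; Singh loses to Ferraro; Hoang loses to Ferraro; Mbeki loses to Singh). The majority relation contains the cycle Ferraro > Singh > Mbeki > Ferraro, so there is no Condorcet winner.

none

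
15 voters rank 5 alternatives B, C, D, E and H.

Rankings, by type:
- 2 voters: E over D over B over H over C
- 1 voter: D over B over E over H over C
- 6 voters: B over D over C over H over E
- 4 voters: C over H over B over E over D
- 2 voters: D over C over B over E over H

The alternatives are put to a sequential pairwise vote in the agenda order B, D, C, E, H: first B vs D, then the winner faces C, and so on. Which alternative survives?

B

Round 1: B vs D — 10–5, B advances.
Round 2: B vs C — 9–6, B advances.
Round 3: B vs E — 13–2, B advances.
Round 4: B vs H — 11–4, B advances.
B survives the agenda.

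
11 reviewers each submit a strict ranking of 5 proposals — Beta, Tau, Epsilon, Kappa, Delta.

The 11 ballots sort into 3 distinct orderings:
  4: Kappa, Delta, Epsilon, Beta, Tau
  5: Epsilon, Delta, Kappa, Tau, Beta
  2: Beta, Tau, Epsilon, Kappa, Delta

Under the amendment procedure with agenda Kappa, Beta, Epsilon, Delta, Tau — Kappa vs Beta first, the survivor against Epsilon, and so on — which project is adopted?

Round 1: Kappa vs Beta — 9–2, Kappa advances.
Round 2: Kappa vs Epsilon — 4–7, Epsilon advances.
Round 3: Epsilon vs Delta — 7–4, Epsilon advances.
Round 4: Epsilon vs Tau — 9–2, Epsilon advances.
The agenda winner is Epsilon.

Epsilon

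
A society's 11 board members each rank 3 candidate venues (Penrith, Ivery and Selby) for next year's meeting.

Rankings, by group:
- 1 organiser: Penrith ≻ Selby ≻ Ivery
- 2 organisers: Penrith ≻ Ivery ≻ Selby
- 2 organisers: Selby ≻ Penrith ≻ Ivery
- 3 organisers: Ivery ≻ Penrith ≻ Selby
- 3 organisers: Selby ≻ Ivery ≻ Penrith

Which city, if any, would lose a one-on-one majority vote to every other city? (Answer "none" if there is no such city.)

Head-to-head results (11 organisers):
Penrith–Ivery: Ivery 6–5.
Penrith–Selby: Penrith 6–5.
Ivery vs Selby: Selby, 6–5.
Each city has at least one pairwise win (Penrith beats Selby; Ivery beats Penrith; Selby beats Ivery) — no Condorcet loser.

none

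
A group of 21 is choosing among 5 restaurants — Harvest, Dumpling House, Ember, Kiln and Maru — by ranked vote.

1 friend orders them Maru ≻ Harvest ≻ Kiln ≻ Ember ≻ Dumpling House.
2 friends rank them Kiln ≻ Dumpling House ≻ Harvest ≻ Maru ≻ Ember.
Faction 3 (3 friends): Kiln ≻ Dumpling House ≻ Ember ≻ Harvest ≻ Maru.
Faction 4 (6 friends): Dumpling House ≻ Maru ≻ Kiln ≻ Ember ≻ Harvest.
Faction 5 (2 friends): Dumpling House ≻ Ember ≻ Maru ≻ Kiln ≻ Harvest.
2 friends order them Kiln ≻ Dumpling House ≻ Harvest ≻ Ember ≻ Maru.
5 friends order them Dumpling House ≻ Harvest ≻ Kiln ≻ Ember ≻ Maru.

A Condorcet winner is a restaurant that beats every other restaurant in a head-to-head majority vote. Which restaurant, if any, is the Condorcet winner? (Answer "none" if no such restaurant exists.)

Check each pair by majority over 21 ballots:
Harvest vs Dumpling House: Harvest preferred on 1 ballot; Dumpling House wins 20–1.
Harvest vs Ember: 1+2+2+5 = 10 for Harvest, 11 for Ember — Ember by 11–10.
Harvest vs Kiln: Harvest preferred on 1+5 = 6 ballots; Kiln wins 15–6.
Harvest vs Maru: Harvest is ranked higher on 2+3+2+5 = 12 ballots, Maru on 9. Harvest wins 12–9.
Dumpling House vs Ember: Dumpling House preferred on 2+3+6+2+2+5 = 20 ballots; Dumpling House wins 20–1.
Dumpling House vs Kiln: Dumpling House is ranked higher on 6+2+5 = 13 ballots, Kiln on 8. Dumpling House wins 13–8.
Dumpling House vs Maru: 20 to 1, Dumpling House.
Ember vs Kiln: 2 for Ember, 19 for Kiln — Kiln by 19–2.
Ember vs Maru: 12 to 9, Ember.
Kiln vs Maru: 12 to 9, Kiln.
Dumpling House defeats every rival head-to-head and is the Condorcet winner.

Dumpling House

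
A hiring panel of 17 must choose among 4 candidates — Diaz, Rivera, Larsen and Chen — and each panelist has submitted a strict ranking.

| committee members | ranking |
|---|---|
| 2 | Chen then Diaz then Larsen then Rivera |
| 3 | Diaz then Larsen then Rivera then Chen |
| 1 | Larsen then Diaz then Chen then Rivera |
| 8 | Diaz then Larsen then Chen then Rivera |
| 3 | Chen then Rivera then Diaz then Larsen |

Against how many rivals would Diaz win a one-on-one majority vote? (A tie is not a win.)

Diaz against each rival (17 committee members):
Diaz vs Rivera: Diaz wins 14–3.
Diaz vs Larsen: 16 to 1, Diaz.
Diaz vs Chen: Diaz, 12–5.
Diaz beats Rivera, Larsen, Chen — 3 pairwise wins.

3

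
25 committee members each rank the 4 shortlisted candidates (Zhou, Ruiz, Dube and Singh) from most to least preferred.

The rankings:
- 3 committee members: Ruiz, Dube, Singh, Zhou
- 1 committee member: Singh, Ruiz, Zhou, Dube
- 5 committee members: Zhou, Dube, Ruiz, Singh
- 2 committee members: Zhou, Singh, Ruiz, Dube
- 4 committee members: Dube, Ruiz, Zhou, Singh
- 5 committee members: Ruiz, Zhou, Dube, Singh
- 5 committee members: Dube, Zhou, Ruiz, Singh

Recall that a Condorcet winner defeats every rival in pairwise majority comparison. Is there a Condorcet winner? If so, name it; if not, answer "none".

none

Pairwise majorities:
Zhou vs Ruiz: 12 to 13, Ruiz.
Zhou vs Dube: Zhou is ranked higher on 1+5+2+5 = 13 ballots, Dube on 12. Zhou wins 13–12.
Zhou vs Singh: 21 to 4, Zhou.
Ruiz vs Dube: 11 to 14, Dube.
Ruiz vs Singh: 22 to 3, Ruiz.
Dube vs Singh: 3+5+4+5+5 = 22 for Dube, 3 for Singh — Dube by 22–3.
Every candidate loses at least once (Zhou loses to Ruiz; Ruiz loses to Dube; Dube loses to Zhou; Singh loses to Zhou). The majority relation contains the cycle Zhou beats Dube beats Ruiz beats Zhou, so there is no Condorcet winner.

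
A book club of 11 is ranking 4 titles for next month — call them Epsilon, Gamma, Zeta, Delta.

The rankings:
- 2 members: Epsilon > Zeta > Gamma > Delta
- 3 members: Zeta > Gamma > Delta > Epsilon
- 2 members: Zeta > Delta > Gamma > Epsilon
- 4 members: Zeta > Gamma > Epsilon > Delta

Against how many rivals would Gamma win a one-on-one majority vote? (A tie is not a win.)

2

Gamma against each rival (11 members):
Gamma vs Epsilon: Gamma, 9–2.
Gamma vs Zeta: 0 to 11, Zeta.
Gamma vs Delta: 9 to 2, Gamma.
Gamma beats Epsilon, Delta; loses to Zeta — 2 pairwise wins.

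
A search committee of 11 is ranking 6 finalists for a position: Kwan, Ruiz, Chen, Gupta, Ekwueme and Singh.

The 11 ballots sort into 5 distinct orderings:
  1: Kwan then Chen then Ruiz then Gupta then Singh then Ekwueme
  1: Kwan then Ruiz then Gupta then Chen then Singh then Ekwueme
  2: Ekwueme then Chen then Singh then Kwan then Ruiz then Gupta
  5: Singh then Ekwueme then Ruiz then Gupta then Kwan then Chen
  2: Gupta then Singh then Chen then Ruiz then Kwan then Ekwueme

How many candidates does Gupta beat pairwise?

Gupta against each rival (11 committee members):
Gupta vs Kwan: Gupta preferred on 5+2 = 7 ballots; Gupta wins 7–4.
Gupta vs Ruiz: 2 to 9, Ruiz.
Gupta vs Chen: Gupta is ranked higher on 1+5+2 = 8 ballots, Chen on 3. Gupta wins 8–3.
Gupta vs Ekwueme: Gupta preferred on 1+1+2 = 4 ballots; Ekwueme wins 7–4.
Gupta vs Singh: 1+1+2 = 4 for Gupta, 7 for Singh — Singh by 7–4.
Gupta beats Kwan, Chen; loses to Ruiz, Ekwueme, Singh — 2 pairwise wins.

2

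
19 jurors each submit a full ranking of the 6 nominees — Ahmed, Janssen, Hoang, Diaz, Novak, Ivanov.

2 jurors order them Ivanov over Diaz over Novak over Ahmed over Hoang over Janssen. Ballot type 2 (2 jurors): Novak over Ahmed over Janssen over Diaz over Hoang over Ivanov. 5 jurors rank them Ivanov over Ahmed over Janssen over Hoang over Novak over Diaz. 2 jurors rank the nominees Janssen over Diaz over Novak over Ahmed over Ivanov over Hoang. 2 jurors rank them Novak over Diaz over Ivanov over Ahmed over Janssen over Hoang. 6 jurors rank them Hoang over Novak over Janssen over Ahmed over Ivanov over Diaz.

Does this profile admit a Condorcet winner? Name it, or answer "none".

none

Check each pair by majority over 19 ballots:
Ahmed vs Janssen: Ahmed wins 11–8.
Ahmed vs Hoang: Ahmed wins 13–6.
Ahmed vs Diaz: Ahmed wins 13–6.
Ahmed vs Novak: Novak wins 14–5.
Ahmed–Ivanov: Ahmed 10–9.
Janssen–Hoang: Janssen 11–8.
Janssen vs Diaz: Janssen wins 15–4.
Janssen vs Novak: Novak wins 12–7.
Janssen vs Ivanov: Janssen wins 10–9.
Hoang–Diaz: Hoang 11–8.
Hoang vs Novak: Hoang, 11–8.
Hoang vs Ivanov: Ivanov wins 11–8.
Diaz–Novak: Novak 15–4.
Diaz vs Ivanov: Ivanov wins 13–6.
Novak–Ivanov: Novak 12–7.
Each nominee drops at least one matchup (Ahmed loses to Novak; Janssen loses to Ahmed; Hoang loses to Ahmed; Diaz loses to Ahmed; Novak loses to Hoang; Ivanov loses to Ahmed); the cycle Ahmed → Hoang → Novak → Ahmed rules out a Condorcet winner.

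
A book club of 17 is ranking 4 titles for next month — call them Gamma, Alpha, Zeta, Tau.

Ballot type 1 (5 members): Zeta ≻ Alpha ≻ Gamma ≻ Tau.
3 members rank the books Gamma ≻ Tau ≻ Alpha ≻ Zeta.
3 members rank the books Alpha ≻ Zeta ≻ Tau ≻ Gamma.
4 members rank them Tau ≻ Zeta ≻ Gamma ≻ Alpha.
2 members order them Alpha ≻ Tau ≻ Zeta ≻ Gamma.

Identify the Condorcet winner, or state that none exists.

Head-to-head results (17 members):
Gamma vs Alpha: 3+4 = 7 for Gamma, 10 for Alpha — Alpha by 10–7.
Gamma–Zeta: Zeta 14–3.
Gamma vs Tau: 5+3 = 8 for Gamma, 9 for Tau — Tau by 9–8.
Alpha vs Zeta: Zeta wins 9–8.
Alpha vs Tau: 5+3+2 = 10 for Alpha, 7 for Tau — Alpha by 10–7.
Zeta vs Tau: Tau, 9–8.
Each book drops at least one matchup (Gamma loses to Alpha; Alpha loses to Zeta; Zeta loses to Tau; Tau loses to Alpha); the cycle Alpha → Tau → Zeta → Alpha rules out a Condorcet winner.

none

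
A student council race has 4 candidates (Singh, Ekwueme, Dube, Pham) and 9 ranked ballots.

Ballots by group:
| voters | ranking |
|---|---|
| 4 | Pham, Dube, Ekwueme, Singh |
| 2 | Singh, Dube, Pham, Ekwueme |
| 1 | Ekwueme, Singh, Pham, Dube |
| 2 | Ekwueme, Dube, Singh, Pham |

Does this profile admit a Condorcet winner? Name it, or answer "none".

Pairwise majorities:
Singh vs Ekwueme: Ekwueme wins 7–2.
Singh vs Dube: 2+1 = 3 for Singh, 6 for Dube — Dube by 6–3.
Singh–Pham: Singh 5–4.
Ekwueme vs Dube: Ekwueme is ranked higher on 1+2 = 3 ballots, Dube on 6. Dube wins 6–3.
Ekwueme–Pham: Pham 6–3.
Dube vs Pham: 4 to 5, Pham.
Every candidate loses at least once (Singh loses to Ekwueme; Ekwueme loses to Dube; Dube loses to Pham; Pham loses to Singh). The majority relation contains the cycle Singh → Pham → Ekwueme → Singh, so there is no Condorcet winner.

none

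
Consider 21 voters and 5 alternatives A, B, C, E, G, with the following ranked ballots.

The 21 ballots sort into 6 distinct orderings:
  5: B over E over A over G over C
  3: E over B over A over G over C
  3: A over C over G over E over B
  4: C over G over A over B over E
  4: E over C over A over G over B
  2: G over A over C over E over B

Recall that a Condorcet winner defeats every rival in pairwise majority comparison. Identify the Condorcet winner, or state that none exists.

E

Head-to-head results (21 voters):
A–B: A 13–8.
A vs C: A preferred on 5+3+3+2 = 13 ballots; A wins 13–8.
A vs E: E, 12–9.
A vs G: A preferred on 5+3+3+4 = 15 ballots; A wins 15–6.
B vs C: C wins 13–8.
B vs E: 9 to 12, E.
B vs G: B is ranked higher on 5+3 = 8 ballots, G on 13. G wins 13–8.
C vs E: E, 12–9.
C vs G: C wins 11–10.
E–G: E 12–9.
E wins every pairwise contest, so E is the Condorcet winner.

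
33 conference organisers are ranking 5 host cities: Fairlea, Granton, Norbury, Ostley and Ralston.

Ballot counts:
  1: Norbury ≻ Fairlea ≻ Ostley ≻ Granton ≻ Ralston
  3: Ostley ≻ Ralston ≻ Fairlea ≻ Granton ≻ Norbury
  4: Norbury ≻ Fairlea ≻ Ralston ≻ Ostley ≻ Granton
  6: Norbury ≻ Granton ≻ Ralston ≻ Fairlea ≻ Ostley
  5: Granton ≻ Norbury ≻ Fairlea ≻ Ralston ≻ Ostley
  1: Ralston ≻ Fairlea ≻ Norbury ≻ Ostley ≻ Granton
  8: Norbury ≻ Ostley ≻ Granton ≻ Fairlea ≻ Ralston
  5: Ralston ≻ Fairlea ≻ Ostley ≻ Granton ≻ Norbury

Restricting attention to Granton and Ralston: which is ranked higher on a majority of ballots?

Ballots ranking Granton above Ralston: 1 + 6 + 5 + 8 = 20.
Ballots ranking Ralston above Granton: 33 − 20 = 13.
Granton wins the head-to-head 20–13.

Granton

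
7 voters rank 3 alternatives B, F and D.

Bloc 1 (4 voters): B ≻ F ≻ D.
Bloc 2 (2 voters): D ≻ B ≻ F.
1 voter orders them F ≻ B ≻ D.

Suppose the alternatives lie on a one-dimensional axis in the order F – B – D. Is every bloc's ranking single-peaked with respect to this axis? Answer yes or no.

Axis positions: F=1, B=2, D=3.
Bloc 1 (peak B at position 2): ranking walks positions 2-1-3, expanding outward from the peak — single-peaked.
Bloc 2 (peak D at position 3): ranking walks positions 3-2-1, expanding outward from the peak — single-peaked.
Bloc 3 (peak F at position 1): ranking walks positions 1-2-3, expanding outward from the peak — single-peaked.
Every ranking is single-peaked on this axis.

yes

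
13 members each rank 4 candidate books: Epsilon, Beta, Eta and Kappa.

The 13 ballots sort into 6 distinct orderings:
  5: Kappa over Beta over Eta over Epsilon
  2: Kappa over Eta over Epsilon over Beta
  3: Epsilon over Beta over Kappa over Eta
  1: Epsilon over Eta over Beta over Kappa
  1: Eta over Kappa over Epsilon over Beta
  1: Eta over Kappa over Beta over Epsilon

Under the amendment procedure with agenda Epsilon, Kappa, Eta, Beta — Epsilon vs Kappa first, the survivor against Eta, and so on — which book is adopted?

Round 1: Epsilon vs Kappa — 4–9, Kappa advances.
Round 2: Kappa vs Eta — 10–3, Kappa advances.
Round 3: Kappa vs Beta — 9–4, Kappa advances.
Kappa survives the agenda.

Kappa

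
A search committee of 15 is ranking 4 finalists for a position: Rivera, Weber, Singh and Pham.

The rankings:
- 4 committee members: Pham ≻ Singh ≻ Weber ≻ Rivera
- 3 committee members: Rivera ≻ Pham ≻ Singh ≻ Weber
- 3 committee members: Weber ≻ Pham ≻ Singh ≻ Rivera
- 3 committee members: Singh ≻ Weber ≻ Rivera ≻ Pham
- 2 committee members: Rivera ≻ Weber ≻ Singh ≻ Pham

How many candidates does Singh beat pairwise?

2

Singh against each rival (15 committee members):
Singh vs Rivera: 4+3+3 = 10 for Singh, 5 for Rivera — Singh by 10–5.
Singh vs Weber: 10 to 5, Singh.
Singh vs Pham: 3+2 = 5 for Singh, 10 for Pham — Pham by 10–5.
Singh beats Rivera, Weber; loses to Pham — 2 pairwise wins.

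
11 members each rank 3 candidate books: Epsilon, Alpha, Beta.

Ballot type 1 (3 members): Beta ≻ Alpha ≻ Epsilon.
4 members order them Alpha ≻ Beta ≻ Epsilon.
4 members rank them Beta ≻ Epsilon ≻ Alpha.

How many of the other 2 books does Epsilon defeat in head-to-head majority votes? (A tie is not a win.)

Epsilon against each rival (11 members):
Epsilon vs Alpha: Epsilon preferred on 4 ballots; Alpha wins 7–4.
Epsilon vs Beta: Epsilon preferred on 0 ballots; Beta wins 11–0.
Epsilon beats no one; loses to Alpha, Beta — 0 pairwise wins.

0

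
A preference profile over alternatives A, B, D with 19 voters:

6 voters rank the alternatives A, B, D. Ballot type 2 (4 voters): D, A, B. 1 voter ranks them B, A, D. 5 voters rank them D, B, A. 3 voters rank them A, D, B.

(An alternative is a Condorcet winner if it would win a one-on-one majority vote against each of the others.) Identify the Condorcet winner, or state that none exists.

Pairwise majorities:
A vs B: A, 13–6.
A vs D: A, 10–9.
B vs D: D, 12–7.
Only A has no losses; A is the Condorcet winner.

A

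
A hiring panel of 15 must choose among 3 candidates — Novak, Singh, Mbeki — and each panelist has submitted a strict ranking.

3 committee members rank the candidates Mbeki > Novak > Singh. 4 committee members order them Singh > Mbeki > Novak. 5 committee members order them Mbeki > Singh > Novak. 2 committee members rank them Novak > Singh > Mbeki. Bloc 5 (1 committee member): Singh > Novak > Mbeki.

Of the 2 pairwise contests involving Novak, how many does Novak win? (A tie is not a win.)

0

Novak against each rival (15 committee members):
Novak–Singh: Singh 10–5.
Novak vs Mbeki: Novak preferred on 2+1 = 3 ballots; Mbeki wins 12–3.
Novak beats no one; loses to Singh, Mbeki — 0 pairwise wins.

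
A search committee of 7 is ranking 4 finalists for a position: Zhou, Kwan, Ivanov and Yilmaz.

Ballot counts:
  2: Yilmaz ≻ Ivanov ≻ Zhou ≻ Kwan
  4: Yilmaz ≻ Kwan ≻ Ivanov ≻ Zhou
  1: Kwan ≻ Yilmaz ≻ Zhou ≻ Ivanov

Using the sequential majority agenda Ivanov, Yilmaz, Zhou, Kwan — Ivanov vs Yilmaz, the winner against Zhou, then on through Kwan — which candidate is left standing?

Round 1: Ivanov vs Yilmaz — 0–7, Yilmaz advances.
Round 2: Yilmaz vs Zhou — 7–0, Yilmaz advances.
Round 3: Yilmaz vs Kwan — 6–1, Yilmaz advances.
Yilmaz survives the agenda.

Yilmaz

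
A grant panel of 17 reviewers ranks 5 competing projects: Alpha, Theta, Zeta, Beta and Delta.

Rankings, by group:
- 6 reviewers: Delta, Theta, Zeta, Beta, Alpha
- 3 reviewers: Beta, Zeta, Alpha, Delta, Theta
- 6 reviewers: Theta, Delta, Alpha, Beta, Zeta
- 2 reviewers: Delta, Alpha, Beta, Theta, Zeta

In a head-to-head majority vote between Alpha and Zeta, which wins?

Zeta

Ballots ranking Alpha above Zeta: 6 + 2 = 8.
Ballots ranking Zeta above Alpha: 17 − 8 = 9.
Zeta wins the head-to-head 9–8.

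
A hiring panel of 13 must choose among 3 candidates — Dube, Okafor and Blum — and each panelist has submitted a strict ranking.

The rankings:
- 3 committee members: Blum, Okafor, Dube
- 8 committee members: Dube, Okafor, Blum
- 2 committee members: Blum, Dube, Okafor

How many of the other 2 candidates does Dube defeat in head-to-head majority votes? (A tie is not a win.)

2

Dube against each rival (13 committee members):
Dube vs Okafor: 8+2 = 10 for Dube, 3 for Okafor — Dube by 10–3.
Dube vs Blum: 8 for Dube, 5 for Blum — Dube by 8–5.
Dube beats Okafor, Blum — 2 pairwise wins.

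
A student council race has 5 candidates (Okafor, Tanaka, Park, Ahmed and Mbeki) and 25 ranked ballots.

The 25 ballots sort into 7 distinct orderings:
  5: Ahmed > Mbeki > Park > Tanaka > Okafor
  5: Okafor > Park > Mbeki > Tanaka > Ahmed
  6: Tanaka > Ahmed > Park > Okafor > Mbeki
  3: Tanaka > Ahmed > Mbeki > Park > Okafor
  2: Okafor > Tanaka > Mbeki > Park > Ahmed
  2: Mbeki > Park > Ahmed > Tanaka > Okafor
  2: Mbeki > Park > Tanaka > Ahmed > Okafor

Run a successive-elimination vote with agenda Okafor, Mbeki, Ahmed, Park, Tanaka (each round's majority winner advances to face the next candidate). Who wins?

Round 1: Okafor vs Mbeki — 13–12, Okafor advances.
Round 2: Okafor vs Ahmed — 7–18, Ahmed advances.
Round 3: Ahmed vs Park — 14–11, Ahmed advances.
Round 4: Ahmed vs Tanaka — 7–18, Tanaka advances.
Tanaka survives the agenda.

Tanaka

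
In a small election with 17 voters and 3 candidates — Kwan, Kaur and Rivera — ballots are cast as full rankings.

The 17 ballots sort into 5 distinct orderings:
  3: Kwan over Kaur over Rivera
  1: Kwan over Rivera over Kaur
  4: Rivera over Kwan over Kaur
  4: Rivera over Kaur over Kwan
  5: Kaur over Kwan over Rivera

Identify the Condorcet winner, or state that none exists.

Head-to-head results (17 voters):
Kwan vs Kaur: Kwan preferred on 3+1+4 = 8 ballots; Kaur wins 9–8.
Kwan vs Rivera: 9 to 8, Kwan.
Kaur vs Rivera: Kaur preferred on 3+5 = 8 ballots; Rivera wins 9–8.
Every candidate loses at least once (Kwan loses to Kaur; Kaur loses to Rivera; Rivera loses to Kwan). The majority relation contains the cycle Kwan → Rivera → Kaur → Kwan, so there is no Condorcet winner.

none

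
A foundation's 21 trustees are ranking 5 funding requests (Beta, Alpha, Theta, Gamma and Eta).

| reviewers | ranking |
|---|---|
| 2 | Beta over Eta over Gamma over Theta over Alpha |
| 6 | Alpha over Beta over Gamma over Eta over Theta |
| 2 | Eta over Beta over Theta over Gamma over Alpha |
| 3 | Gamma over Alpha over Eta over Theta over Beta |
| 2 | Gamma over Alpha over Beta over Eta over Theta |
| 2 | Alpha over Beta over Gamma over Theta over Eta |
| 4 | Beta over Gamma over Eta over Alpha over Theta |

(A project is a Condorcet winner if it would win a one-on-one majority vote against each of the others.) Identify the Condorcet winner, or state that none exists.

none

Pairwise majorities:
Beta vs Alpha: Alpha wins 13–8.
Beta vs Theta: Beta is ranked higher on 2+6+2+2+2+4 = 18 ballots, Theta on 3. Beta wins 18–3.
Beta vs Gamma: Beta wins 16–5.
Beta vs Eta: 2+6+2+2+4 = 16 for Beta, 5 for Eta — Beta by 16–5.
Alpha vs Theta: Alpha, 17–4.
Alpha vs Gamma: 6+2 = 8 for Alpha, 13 for Gamma — Gamma by 13–8.
Alpha–Eta: Alpha 13–8.
Theta vs Gamma: 2 for Theta, 19 for Gamma — Gamma by 19–2.
Theta–Eta: Eta 19–2.
Gamma vs Eta: Gamma preferred on 6+3+2+2+4 = 17 ballots; Gamma wins 17–4.
Every project loses at least once (Beta loses to Alpha; Alpha loses to Gamma; Theta loses to Beta; Gamma loses to Beta; Eta loses to Beta). The majority relation contains the cycle Beta → Gamma → Alpha → Beta, so there is no Condorcet winner.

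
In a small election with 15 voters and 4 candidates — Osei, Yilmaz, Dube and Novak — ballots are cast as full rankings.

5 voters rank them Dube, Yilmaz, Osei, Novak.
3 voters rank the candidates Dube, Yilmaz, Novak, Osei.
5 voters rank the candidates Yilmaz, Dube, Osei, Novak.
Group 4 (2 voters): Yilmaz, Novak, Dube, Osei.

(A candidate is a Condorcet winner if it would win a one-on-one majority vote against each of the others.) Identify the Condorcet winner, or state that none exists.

Check each pair by majority over 15 ballots:
Osei–Yilmaz: Yilmaz 15–0.
Osei–Dube: Dube 15–0.
Osei vs Novak: Osei, 10–5.
Yilmaz–Dube: Dube 8–7.
Yilmaz–Novak: Yilmaz 15–0.
Dube vs Novak: Dube wins 13–2.
Dube wins every pairwise contest, so Dube is the Condorcet winner.

Dube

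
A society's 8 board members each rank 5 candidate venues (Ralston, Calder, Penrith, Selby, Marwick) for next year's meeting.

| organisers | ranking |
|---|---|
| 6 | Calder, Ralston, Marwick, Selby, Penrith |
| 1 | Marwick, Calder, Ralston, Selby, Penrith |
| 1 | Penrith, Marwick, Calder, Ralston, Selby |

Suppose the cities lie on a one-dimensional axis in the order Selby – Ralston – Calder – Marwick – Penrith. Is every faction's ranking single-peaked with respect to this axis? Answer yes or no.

yes

Axis positions: Selby=1, Ralston=2, Calder=3, Marwick=4, Penrith=5.
Faction 1 (peak Calder at position 3): ranking walks positions 3-2-4-1-5, expanding outward from the peak — single-peaked.
Faction 2 (peak Marwick at position 4): ranking walks positions 4-3-2-1-5, expanding outward from the peak — single-peaked.
Faction 3 (peak Penrith at position 5): ranking walks positions 5-4-3-2-1, expanding outward from the peak — single-peaked.
Every ranking is single-peaked on this axis.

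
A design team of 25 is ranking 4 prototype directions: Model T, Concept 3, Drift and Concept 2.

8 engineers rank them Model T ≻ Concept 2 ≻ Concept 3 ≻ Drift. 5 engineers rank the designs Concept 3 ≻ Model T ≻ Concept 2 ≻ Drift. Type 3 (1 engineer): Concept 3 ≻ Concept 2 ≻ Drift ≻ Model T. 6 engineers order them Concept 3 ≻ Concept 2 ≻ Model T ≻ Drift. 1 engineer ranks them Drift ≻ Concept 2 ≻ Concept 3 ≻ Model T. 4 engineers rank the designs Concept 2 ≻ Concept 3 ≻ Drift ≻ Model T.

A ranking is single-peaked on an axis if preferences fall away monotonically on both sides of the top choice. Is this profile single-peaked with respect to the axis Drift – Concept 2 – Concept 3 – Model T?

Axis positions: Drift=1, Concept 2=2, Concept 3=3, Model T=4.
Type 1: ranking walks positions 4-2-3-1; Concept 2 is ranked above Concept 3 even though Concept 3 lies between Concept 2 and the peak Model T on the axis — preferences dip and rise again. Not single-peaked.
Type 2 (peak Concept 3 at position 3): ranking walks positions 3-4-2-1, expanding outward from the peak — single-peaked.
Type 3 (peak Concept 3 at position 3): ranking walks positions 3-2-1-4, expanding outward from the peak — single-peaked.
Type 4 (peak Concept 3 at position 3): ranking walks positions 3-2-4-1, expanding outward from the peak — single-peaked.
Type 5 (peak Drift at position 1): ranking walks positions 1-2-3-4, expanding outward from the peak — single-peaked.
Type 6 (peak Concept 2 at position 2): ranking walks positions 2-3-1-4, expanding outward from the peak — single-peaked.
Type 1 violates single-peakedness, so the profile is not single-peaked on this axis.

no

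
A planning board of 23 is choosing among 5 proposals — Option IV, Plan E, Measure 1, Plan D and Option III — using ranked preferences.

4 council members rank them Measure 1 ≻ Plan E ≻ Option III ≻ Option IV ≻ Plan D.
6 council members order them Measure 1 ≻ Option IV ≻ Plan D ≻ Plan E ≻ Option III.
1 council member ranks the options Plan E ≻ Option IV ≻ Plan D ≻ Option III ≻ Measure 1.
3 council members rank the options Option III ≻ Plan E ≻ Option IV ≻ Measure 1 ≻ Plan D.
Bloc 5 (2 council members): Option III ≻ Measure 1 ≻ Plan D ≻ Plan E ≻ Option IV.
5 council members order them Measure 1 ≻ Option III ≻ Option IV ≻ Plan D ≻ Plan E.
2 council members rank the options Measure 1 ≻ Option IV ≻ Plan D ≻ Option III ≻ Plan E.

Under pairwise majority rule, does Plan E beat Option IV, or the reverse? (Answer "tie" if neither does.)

Option IV

Ballots ranking Plan E above Option IV: 4 + 1 + 3 + 2 = 10.
Ballots ranking Option IV above Plan E: 23 − 10 = 13.
Option IV wins the head-to-head 13–10.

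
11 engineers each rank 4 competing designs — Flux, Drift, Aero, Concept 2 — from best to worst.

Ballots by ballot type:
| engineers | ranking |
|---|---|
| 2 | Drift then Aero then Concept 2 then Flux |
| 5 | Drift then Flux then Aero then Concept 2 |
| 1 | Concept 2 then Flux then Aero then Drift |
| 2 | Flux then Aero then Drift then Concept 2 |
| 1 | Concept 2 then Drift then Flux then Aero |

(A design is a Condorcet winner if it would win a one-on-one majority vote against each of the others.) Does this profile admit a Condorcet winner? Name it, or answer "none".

Check each pair by majority over 11 ballots:
Flux–Drift: Drift 8–3.
Flux vs Aero: Flux wins 9–2.
Flux vs Concept 2: Flux wins 7–4.
Drift–Aero: Drift 8–3.
Drift–Concept 2: Drift 9–2.
Aero vs Concept 2: Aero, 9–2.
Drift beats each of Flux, Aero, Concept 2 — Drift is the Condorcet winner.

Drift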